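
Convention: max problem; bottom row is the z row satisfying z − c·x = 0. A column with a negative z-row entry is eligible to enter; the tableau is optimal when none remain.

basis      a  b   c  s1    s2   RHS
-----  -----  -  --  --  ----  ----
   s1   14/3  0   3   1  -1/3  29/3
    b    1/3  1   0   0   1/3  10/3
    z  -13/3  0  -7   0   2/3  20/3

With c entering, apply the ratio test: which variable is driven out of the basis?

Column c entries and ratios — s1: (29/3)/3 = 29/9; b: 0 ≤ 0, skip.
Smallest ratio is 29/9 in the row of s1, so s1 leaves.

s1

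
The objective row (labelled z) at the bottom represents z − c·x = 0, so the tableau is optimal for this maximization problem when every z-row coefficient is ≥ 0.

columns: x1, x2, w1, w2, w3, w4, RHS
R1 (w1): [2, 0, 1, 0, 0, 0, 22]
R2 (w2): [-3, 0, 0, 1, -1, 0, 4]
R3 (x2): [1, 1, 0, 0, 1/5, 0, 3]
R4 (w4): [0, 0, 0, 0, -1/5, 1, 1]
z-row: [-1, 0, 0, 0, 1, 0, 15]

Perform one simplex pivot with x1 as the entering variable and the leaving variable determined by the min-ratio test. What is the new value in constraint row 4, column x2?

0

Ratio test on column x1 — row 1: 22/2 = 11; row 2: entry -3 ≤ 0; row 3: 3/1 = 3; row 4: entry 0 ≤ 0. Minimum is 3 at row 3 (x2 leaves); pivot element 1.
Divide row 3 by 1; eliminate column x1 from the other rows.
Row 4 update in column x2: 0 − 0·1 = 0.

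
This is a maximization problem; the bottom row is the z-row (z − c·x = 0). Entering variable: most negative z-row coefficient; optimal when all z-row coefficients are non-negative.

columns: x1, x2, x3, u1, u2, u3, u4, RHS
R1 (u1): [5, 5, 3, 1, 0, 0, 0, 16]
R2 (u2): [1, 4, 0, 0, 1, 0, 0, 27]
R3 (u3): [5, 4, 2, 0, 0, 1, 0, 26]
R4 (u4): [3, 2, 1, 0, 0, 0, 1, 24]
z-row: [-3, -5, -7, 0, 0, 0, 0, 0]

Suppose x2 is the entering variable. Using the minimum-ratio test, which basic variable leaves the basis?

u1

Column x2 entries and ratios — u1: 16/5 = 16/5; u2: 27/4 = 27/4; u3: 26/4 = 13/2; u4: 24/2 = 12.
Smallest ratio is 16/5 in the row of u1, so u1 leaves.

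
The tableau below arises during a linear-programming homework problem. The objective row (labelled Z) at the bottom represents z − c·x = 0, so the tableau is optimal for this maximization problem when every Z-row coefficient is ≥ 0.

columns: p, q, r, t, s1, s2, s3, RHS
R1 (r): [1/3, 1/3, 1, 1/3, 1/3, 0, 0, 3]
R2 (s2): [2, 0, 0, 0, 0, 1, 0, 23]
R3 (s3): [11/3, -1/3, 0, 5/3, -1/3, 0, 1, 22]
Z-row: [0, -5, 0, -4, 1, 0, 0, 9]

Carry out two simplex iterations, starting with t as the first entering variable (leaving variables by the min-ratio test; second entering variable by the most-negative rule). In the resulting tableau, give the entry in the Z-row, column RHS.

Ratio test on column t — row 1: 3/(1/3) = 9; row 2: entry 0 ≤ 0; row 3: 22/(5/3) = 66/5. Minimum is 9 at row 1 (r leaves); pivot element 1/3.
Divide row 1 by 1/3; eliminate column t from the other rows.
Second iteration: most negative Z-row entry is -1 in column q, so q enters.
Ratio test on column q — row 1: 9/1 = 9; row 2: entry 0 ≤ 0; row 3: entry -2 ≤ 0. Minimum is 9 at row 1 (t leaves); pivot element 1.
Divide row 1 by 1; eliminate column q from the other rows.
After both pivots, the entry at the Z-row, column RHS is 54.

54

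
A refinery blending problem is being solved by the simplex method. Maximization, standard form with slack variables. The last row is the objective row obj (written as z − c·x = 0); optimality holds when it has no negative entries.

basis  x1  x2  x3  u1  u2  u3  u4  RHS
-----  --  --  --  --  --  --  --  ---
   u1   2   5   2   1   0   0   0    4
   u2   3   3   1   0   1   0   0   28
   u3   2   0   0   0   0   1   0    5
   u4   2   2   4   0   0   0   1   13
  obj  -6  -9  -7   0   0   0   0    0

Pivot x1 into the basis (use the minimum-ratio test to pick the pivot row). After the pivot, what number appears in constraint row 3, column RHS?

Ratio test on column x1 — row 1: 4/2 = 2; row 2: 28/3 = 28/3; row 3: 5/2 = 5/2; row 4: 13/2 = 13/2. Minimum is 2 at row 1 (u1 leaves); pivot element 2.
Divide row 1 by 2; eliminate column x1 from the other rows.
Row 3 update in column RHS: 5 − 2·2 = 1.

1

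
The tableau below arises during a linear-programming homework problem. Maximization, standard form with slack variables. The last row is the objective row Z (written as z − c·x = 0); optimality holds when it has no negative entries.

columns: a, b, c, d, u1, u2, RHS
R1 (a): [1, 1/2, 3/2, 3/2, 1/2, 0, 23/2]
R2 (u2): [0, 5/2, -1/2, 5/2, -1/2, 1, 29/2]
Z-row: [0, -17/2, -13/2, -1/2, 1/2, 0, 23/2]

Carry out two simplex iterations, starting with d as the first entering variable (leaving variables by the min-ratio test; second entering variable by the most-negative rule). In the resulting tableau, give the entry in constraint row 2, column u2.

Ratio test on column d — row 1: (23/2)/(3/2) = 23/3; row 2: (29/2)/(5/2) = 29/5. Minimum is 29/5 at row 2 (u2 leaves); pivot element 5/2.
Divide row 2 by 5/2; eliminate column d from the other rows.
Second iteration: most negative Z-row entry is -8 in column b, so b enters.
Ratio test on column b — row 1: entry -1 ≤ 0; row 2: (29/5)/1 = 29/5. Minimum is 29/5 at row 2 (d leaves); pivot element 1.
Divide row 2 by 1; eliminate column b from the other rows.
After both pivots, the entry at constraint row 2, column u2 is 2/5.

2/5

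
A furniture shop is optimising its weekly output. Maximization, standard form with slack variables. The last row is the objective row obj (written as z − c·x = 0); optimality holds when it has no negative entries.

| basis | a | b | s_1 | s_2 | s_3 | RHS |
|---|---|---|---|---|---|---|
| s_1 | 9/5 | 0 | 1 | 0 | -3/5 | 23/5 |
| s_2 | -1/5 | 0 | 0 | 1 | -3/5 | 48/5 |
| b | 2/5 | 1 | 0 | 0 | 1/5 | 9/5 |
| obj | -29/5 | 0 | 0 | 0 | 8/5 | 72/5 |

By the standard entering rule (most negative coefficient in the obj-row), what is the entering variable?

Negative obj-row entries: a: -29/5.
The most negative is -29/5 in column a, so a enters.

a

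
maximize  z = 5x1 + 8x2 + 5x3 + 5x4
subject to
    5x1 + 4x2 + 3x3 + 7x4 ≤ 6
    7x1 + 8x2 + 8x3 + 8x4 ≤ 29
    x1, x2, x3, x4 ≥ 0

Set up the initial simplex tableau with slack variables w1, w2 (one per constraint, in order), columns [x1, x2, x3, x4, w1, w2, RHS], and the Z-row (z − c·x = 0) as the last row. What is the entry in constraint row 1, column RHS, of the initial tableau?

The RHS of constraint 1 is b_1 = 6.

6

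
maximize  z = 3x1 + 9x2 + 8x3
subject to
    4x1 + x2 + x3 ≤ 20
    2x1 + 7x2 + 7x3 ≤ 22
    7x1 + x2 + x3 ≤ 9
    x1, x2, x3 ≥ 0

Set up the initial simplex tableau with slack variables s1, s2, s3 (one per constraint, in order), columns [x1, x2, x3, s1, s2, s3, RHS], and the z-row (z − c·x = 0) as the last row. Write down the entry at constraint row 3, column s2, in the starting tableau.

0

Slack s2 belongs to constraint 2; its column is the unit vector e_2, so the entry in row 3 is 0.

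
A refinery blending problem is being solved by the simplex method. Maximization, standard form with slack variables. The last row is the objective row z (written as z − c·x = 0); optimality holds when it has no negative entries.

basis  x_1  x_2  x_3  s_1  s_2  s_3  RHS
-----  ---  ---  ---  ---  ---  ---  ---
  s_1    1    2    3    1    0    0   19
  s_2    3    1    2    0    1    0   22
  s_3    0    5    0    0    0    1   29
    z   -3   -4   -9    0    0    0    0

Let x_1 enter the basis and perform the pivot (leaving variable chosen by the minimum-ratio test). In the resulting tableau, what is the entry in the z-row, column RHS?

Ratio test on column x_1 — row 1: 19/1 = 19; row 2: 22/3 = 22/3; row 3: entry 0 ≤ 0. Minimum is 22/3 at row 2 (s_2 leaves); pivot element 3.
Divide row 2 by 3; eliminate column x_1 from the other rows.
z-row update in column RHS: 0 − (-3)·(22/3) = 22.

22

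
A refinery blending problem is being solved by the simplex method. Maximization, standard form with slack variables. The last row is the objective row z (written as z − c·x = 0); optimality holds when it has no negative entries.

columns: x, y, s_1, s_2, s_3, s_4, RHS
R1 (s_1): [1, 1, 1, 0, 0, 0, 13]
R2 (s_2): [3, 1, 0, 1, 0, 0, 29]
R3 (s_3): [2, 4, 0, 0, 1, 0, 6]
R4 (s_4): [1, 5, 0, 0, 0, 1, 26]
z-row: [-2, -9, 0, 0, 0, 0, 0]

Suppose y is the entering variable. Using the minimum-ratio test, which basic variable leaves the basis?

Column y entries and ratios — s_1: 13/1 = 13; s_2: 29/1 = 29; s_3: 6/4 = 3/2; s_4: 26/5 = 26/5.
Smallest ratio is 3/2 in the row of s_3, so s_3 leaves.

s_3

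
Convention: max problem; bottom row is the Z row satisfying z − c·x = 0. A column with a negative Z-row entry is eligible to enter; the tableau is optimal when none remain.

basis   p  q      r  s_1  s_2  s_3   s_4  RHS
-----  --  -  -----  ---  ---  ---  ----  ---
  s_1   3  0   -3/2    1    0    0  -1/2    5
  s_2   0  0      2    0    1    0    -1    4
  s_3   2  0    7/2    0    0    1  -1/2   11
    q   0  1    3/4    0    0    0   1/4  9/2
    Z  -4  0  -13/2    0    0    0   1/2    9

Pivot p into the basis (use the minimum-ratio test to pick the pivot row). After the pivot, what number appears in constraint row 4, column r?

3/4

Ratio test on column p — row 1: 5/3 = 5/3; row 2: entry 0 ≤ 0; row 3: 11/2 = 11/2; row 4: entry 0 ≤ 0. Minimum is 5/3 at row 1 (s_1 leaves); pivot element 3.
Divide row 1 by 3; eliminate column p from the other rows.
Row 4 update in column r: 3/4 − 0·(-1/2) = 3/4.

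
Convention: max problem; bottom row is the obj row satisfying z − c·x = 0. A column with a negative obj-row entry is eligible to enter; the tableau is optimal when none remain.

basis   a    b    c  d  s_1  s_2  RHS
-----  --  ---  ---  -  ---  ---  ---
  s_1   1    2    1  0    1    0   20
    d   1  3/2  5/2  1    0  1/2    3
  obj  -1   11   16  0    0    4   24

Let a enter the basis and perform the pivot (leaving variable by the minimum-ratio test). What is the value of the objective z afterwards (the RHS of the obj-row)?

Ratio test on column a — row 1: 20/1 = 20; row 2: 3/1 = 3. Minimum is 3 at row 2 (d leaves); pivot element 1.
Pivot on row 2; the obj-row RHS becomes 24 − (-1)·3 = 27.

27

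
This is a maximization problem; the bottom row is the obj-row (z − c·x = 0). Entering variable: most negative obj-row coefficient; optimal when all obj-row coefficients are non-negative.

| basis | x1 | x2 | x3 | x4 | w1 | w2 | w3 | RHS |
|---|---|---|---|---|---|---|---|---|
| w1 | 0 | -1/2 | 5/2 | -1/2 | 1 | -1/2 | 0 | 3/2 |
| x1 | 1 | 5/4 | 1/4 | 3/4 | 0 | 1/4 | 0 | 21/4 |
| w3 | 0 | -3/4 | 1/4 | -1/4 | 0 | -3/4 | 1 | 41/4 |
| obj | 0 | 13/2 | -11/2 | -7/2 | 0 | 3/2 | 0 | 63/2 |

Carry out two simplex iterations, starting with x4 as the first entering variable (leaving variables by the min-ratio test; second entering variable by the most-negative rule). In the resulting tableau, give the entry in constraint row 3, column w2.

Ratio test on column x4 — row 1: entry -1/2 ≤ 0; row 2: (21/4)/(3/4) = 7; row 3: entry -1/4 ≤ 0. Minimum is 7 at row 2 (x1 leaves); pivot element 3/4.
Divide row 2 by 3/4; eliminate column x4 from the other rows.
Second iteration: most negative obj-row entry is -13/3 in column x3, so x3 enters.
Ratio test on column x3 — row 1: 5/(8/3) = 15/8; row 2: 7/(1/3) = 21; row 3: 12/(1/3) = 36. Minimum is 15/8 at row 1 (w1 leaves); pivot element 8/3.
Divide row 1 by 8/3; eliminate column x3 from the other rows.
After both pivots, the entry at constraint row 3, column w2 is -5/8.

-5/8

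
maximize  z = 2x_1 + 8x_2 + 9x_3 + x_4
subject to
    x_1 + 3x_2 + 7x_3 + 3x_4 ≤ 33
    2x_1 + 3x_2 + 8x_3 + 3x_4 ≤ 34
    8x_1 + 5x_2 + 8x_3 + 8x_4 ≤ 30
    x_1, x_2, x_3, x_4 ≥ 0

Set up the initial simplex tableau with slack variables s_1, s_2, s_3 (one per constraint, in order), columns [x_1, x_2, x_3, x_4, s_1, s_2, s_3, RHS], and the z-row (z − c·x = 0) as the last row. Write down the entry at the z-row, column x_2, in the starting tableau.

-8

The z-row carries the negated objective coefficients: the x_2 entry is -8.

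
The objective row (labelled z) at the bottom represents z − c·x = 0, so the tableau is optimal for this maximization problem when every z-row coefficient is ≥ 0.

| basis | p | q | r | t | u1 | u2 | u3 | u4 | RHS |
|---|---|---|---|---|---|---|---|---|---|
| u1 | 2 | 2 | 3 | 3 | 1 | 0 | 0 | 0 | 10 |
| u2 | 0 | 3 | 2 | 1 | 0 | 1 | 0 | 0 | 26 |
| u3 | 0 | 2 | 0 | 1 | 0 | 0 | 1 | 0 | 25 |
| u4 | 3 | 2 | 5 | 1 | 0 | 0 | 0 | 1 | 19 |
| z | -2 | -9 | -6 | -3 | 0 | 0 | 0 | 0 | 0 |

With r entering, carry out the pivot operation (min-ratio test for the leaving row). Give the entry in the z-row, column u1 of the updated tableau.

Ratio test on column r — row 1: 10/3 = 10/3; row 2: 26/2 = 13; row 3: entry 0 ≤ 0; row 4: 19/5 = 19/5. Minimum is 10/3 at row 1 (u1 leaves); pivot element 3.
Divide row 1 by 3; eliminate column r from the other rows.
z-row update in column u1: 0 − (-6)·(1/3) = 2.

2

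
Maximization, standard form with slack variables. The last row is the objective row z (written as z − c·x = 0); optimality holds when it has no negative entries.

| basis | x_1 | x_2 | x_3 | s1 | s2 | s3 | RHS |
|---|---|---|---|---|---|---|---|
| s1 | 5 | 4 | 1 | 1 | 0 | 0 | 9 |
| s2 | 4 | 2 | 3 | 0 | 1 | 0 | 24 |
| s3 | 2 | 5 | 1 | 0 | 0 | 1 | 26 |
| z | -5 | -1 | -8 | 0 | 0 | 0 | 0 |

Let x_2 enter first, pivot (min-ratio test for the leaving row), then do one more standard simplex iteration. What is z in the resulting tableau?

627/10

Ratio test on column x_2 — row 1: 9/4 = 9/4; row 2: 24/2 = 12; row 3: 26/5 = 26/5. Minimum is 9/4 at row 1 (s1 leaves); pivot element 4.
Pivot on row 1; the z-row RHS becomes 0 − (-1)·(9/4) = 9/4.
Next entering variable (most negative z-row entry -31/4): x_3.
Ratio test on column x_3 — row 1: (9/4)/(1/4) = 9; row 2: (39/2)/(5/2) = 39/5; row 3: entry -1/4 ≤ 0. Minimum is 39/5 at row 2 (s2 leaves); pivot element 5/2.
After the second pivot the z-row RHS is 9/4 − (-31/4)·(39/5) = 627/10.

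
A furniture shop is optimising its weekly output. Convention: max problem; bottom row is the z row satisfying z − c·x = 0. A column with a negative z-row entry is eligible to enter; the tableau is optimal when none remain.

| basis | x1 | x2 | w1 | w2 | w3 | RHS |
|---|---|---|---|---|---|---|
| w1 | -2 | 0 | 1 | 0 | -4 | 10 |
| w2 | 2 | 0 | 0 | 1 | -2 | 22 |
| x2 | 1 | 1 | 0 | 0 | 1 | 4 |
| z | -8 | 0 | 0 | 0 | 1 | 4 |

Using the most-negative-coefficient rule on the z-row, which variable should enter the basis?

x1

Negative z-row entries: x1: -8.
The most negative is -8 in column x1, so x1 enters.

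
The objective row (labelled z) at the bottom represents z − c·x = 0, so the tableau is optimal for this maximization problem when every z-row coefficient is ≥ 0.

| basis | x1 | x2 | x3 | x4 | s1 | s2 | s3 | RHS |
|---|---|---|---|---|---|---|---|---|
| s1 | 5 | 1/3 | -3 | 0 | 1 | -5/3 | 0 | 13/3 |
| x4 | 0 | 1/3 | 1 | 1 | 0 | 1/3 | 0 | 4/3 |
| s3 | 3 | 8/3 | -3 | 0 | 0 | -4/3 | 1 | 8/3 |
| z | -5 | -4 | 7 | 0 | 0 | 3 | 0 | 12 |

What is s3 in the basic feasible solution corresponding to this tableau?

8/3

s3 is basic (row 3); its value is the RHS of that row, 8/3.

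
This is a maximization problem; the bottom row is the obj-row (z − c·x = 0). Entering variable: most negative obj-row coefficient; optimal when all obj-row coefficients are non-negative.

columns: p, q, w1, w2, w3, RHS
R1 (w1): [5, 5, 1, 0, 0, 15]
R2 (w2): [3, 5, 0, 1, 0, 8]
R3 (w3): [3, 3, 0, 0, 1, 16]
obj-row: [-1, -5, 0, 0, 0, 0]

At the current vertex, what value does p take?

0

p is not in the basis, so in the current basic feasible solution p = 0.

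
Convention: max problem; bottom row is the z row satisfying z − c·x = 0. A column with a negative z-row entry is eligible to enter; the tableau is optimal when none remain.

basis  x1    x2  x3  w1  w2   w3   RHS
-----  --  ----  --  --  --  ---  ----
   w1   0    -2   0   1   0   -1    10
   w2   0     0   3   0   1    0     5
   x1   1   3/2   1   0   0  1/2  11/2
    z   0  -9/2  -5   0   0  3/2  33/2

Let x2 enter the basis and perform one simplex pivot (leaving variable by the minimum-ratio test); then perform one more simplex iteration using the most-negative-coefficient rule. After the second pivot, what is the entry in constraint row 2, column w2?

1/3

Ratio test on column x2 — row 1: entry -2 ≤ 0; row 2: entry 0 ≤ 0; row 3: (11/2)/(3/2) = 11/3. Minimum is 11/3 at row 3 (x1 leaves); pivot element 3/2.
Divide row 3 by 3/2; eliminate column x2 from the other rows.
Second iteration: most negative z-row entry is -2 in column x3, so x3 enters.
Ratio test on column x3 — row 1: (52/3)/(4/3) = 13; row 2: 5/3 = 5/3; row 3: (11/3)/(2/3) = 11/2. Minimum is 5/3 at row 2 (w2 leaves); pivot element 3.
Divide row 2 by 3; eliminate column x3 from the other rows.
After both pivots, the entry at constraint row 2, column w2 is 1/3.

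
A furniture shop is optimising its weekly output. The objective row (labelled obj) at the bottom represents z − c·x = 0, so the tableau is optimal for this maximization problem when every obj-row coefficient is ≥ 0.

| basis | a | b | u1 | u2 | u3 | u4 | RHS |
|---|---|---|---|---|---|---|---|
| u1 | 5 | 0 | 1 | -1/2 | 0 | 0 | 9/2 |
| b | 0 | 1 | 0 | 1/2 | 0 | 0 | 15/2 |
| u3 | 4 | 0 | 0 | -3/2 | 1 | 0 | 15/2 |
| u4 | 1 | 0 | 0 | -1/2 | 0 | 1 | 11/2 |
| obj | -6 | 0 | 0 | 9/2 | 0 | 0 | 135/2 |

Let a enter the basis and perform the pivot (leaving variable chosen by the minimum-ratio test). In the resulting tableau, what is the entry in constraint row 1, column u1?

Ratio test on column a — row 1: (9/2)/5 = 9/10; row 2: entry 0 ≤ 0; row 3: (15/2)/4 = 15/8; row 4: (11/2)/1 = 11/2. Minimum is 9/10 at row 1 (u1 leaves); pivot element 5.
Divide row 1 by 5; eliminate column a from the other rows.
In the new row 1, the u1 entry is the old entry divided by the pivot: 1/5 = 1/5.

1/5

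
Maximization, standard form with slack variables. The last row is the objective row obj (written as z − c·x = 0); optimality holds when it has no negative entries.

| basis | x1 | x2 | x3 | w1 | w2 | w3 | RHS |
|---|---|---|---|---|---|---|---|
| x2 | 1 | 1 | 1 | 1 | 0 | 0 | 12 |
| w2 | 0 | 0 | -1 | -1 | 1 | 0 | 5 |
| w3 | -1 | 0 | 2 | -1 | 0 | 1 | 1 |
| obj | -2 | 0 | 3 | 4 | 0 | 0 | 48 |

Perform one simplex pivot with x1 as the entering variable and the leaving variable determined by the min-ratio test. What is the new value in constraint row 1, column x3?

Ratio test on column x1 — row 1: 12/1 = 12; row 2: entry 0 ≤ 0; row 3: entry -1 ≤ 0. Minimum is 12 at row 1 (x2 leaves); pivot element 1.
Divide row 1 by 1; eliminate column x1 from the other rows.
In the new row 1, the x3 entry is the old entry divided by the pivot: 1/1 = 1.

1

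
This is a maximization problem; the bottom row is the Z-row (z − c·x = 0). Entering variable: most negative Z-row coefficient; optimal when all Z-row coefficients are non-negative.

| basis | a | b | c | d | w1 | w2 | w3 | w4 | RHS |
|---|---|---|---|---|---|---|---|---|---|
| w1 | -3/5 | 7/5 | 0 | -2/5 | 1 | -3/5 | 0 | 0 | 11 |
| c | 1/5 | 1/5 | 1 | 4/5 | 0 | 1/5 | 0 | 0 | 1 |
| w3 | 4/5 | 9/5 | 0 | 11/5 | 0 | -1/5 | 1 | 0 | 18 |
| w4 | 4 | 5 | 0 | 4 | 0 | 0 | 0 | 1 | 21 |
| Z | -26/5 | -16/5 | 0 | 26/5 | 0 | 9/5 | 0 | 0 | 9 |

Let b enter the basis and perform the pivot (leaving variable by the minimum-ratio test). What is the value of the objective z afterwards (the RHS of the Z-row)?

Ratio test on column b — row 1: 11/(7/5) = 55/7; row 2: 1/(1/5) = 5; row 3: 18/(9/5) = 10; row 4: 21/5 = 21/5. Minimum is 21/5 at row 4 (w4 leaves); pivot element 5.
Pivot on row 4; the Z-row RHS becomes 9 − (-16/5)·(21/5) = 561/25.

561/25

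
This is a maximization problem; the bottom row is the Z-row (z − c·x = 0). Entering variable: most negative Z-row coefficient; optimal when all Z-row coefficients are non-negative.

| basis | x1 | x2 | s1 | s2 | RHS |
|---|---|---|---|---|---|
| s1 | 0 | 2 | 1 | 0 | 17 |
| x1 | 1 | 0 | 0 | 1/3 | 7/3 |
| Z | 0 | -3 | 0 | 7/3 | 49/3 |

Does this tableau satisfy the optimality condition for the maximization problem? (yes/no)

The Z-row has a negative entry -3 in column x2, so it is not optimal.

no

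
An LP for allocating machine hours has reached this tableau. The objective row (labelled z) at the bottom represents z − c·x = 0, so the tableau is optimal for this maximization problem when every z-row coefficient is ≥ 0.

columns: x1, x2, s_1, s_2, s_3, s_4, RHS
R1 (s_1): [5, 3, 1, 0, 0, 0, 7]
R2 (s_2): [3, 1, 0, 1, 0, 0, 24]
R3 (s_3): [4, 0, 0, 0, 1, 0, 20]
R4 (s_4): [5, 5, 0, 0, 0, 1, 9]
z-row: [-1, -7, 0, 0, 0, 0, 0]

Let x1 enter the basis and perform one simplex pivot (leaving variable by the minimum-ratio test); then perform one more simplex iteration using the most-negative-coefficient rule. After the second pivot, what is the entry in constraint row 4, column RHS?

Ratio test on column x1 — row 1: 7/5 = 7/5; row 2: 24/3 = 8; row 3: 20/4 = 5; row 4: 9/5 = 9/5. Minimum is 7/5 at row 1 (s_1 leaves); pivot element 5.
Divide row 1 by 5; eliminate column x1 from the other rows.
Second iteration: most negative z-row entry is -32/5 in column x2, so x2 enters.
Ratio test on column x2 — row 1: (7/5)/(3/5) = 7/3; row 2: entry -4/5 ≤ 0; row 3: entry -12/5 ≤ 0; row 4: 2/2 = 1. Minimum is 1 at row 4 (s_4 leaves); pivot element 2.
Divide row 4 by 2; eliminate column x2 from the other rows.
After both pivots, the entry at constraint row 4, column RHS is 1.

1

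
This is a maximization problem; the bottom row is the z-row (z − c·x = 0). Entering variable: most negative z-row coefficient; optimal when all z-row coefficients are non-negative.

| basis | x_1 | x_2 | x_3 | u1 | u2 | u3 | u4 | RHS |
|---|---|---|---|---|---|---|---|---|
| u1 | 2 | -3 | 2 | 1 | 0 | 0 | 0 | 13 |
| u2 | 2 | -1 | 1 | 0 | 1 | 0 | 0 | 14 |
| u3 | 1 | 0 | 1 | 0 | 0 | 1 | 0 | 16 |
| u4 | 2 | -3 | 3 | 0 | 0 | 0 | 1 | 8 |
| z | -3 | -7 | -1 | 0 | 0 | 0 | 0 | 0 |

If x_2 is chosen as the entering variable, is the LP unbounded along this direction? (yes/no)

yes

Every constraint-row entry in column x_2 is ≤ 0, so increasing x_2 is unbounded.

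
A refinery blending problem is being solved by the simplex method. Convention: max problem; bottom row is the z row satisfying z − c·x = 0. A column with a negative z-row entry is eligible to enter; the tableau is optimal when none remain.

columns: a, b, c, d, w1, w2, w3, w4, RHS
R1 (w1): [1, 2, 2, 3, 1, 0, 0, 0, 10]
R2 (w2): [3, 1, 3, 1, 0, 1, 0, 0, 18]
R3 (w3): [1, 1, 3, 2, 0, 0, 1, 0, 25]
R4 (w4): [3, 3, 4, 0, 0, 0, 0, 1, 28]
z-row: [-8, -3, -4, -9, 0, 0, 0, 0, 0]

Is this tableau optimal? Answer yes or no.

no

The z-row has a negative entry -9 in column d, so it is not optimal.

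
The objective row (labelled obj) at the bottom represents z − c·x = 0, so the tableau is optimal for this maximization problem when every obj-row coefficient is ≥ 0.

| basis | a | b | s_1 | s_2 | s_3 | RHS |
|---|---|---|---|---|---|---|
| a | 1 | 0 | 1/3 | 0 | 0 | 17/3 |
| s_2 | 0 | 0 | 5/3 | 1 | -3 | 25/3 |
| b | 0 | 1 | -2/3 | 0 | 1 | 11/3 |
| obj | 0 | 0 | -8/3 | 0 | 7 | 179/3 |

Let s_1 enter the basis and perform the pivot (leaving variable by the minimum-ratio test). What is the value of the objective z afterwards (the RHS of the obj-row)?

Ratio test on column s_1 — row 1: (17/3)/(1/3) = 17; row 2: (25/3)/(5/3) = 5; row 3: entry -2/3 ≤ 0. Minimum is 5 at row 2 (s_2 leaves); pivot element 5/3.
Pivot on row 2; the obj-row RHS becomes 179/3 − (-8/3)·5 = 73.

73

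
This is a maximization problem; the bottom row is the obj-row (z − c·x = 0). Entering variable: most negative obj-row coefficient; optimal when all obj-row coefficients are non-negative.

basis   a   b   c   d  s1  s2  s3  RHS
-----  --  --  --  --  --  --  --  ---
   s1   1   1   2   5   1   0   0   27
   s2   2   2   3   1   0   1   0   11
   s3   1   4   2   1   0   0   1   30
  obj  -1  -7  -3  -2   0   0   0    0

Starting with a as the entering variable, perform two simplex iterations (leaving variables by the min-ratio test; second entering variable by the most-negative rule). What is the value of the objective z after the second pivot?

77/2

Ratio test on column a — row 1: 27/1 = 27; row 2: 11/2 = 11/2; row 3: 30/1 = 30. Minimum is 11/2 at row 2 (s2 leaves); pivot element 2.
Pivot on row 2; the obj-row RHS becomes 0 − (-1)·(11/2) = 11/2.
Next entering variable (most negative obj-row entry -6): b.
Ratio test on column b — row 1: entry 0 ≤ 0; row 2: (11/2)/1 = 11/2; row 3: (49/2)/3 = 49/6. Minimum is 11/2 at row 2 (a leaves); pivot element 1.
After the second pivot the obj-row RHS is 11/2 − (-6)·(11/2) = 77/2.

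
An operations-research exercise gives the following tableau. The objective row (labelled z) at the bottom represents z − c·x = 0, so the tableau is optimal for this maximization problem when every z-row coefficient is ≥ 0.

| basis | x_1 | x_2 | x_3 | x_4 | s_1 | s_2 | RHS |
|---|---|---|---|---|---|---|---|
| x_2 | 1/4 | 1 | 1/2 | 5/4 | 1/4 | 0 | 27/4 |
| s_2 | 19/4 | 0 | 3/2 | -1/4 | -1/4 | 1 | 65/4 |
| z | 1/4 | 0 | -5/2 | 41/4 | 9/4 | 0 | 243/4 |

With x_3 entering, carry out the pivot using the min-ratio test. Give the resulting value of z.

Ratio test on column x_3 — row 1: (27/4)/(1/2) = 27/2; row 2: (65/4)/(3/2) = 65/6. Minimum is 65/6 at row 2 (s_2 leaves); pivot element 3/2.
Pivot on row 2; the z-row RHS becomes 243/4 − (-5/2)·(65/6) = 527/6.

527/6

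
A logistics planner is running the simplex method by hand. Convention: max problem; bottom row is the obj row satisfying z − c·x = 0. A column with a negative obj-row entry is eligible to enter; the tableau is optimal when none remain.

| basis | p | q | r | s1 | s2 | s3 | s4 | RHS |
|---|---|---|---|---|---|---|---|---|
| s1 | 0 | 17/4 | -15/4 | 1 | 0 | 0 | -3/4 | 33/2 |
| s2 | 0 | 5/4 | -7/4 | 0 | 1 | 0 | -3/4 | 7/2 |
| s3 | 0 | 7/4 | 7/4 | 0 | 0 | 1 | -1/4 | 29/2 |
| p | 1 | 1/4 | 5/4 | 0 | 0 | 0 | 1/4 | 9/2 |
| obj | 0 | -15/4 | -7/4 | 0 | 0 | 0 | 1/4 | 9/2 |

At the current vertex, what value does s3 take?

29/2

s3 is basic (row 3); its value is the RHS of that row, 29/2.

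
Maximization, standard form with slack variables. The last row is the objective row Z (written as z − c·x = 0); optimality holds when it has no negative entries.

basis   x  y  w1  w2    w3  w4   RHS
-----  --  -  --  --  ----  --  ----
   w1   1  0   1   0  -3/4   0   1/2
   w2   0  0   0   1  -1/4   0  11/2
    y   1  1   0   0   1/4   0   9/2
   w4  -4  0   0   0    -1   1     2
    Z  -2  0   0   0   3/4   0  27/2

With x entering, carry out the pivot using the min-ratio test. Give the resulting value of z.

Ratio test on column x — row 1: (1/2)/1 = 1/2; row 2: entry 0 ≤ 0; row 3: (9/2)/1 = 9/2; row 4: entry -4 ≤ 0. Minimum is 1/2 at row 1 (w1 leaves); pivot element 1.
Pivot on row 1; the Z-row RHS becomes 27/2 − (-2)·(1/2) = 29/2.

29/2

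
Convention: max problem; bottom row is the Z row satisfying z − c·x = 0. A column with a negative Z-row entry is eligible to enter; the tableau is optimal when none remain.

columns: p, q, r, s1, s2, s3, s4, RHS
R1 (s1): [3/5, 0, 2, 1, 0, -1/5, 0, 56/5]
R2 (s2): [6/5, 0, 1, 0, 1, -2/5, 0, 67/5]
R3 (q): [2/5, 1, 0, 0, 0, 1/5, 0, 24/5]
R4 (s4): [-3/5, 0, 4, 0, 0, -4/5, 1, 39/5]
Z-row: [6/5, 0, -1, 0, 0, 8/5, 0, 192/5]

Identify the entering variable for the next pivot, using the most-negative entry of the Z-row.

Negative Z-row entries: r: -1.
The most negative is -1 in column r, so r enters.

r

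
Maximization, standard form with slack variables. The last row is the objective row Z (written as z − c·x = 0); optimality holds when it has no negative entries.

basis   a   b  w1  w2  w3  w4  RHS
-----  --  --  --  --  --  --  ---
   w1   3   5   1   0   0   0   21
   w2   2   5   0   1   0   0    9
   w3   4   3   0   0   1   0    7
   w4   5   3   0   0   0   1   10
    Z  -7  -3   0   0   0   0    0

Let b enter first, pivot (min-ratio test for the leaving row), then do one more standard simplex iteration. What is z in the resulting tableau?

61/7

Ratio test on column b — row 1: 21/5 = 21/5; row 2: 9/5 = 9/5; row 3: 7/3 = 7/3; row 4: 10/3 = 10/3. Minimum is 9/5 at row 2 (w2 leaves); pivot element 5.
Pivot on row 2; the Z-row RHS becomes 0 − (-3)·(9/5) = 27/5.
Next entering variable (most negative Z-row entry -29/5): a.
Ratio test on column a — row 1: 12/1 = 12; row 2: (9/5)/(2/5) = 9/2; row 3: (8/5)/(14/5) = 4/7; row 4: (23/5)/(19/5) = 23/19. Minimum is 4/7 at row 3 (w3 leaves); pivot element 14/5.
After the second pivot the Z-row RHS is 27/5 − (-29/5)·(4/7) = 61/7.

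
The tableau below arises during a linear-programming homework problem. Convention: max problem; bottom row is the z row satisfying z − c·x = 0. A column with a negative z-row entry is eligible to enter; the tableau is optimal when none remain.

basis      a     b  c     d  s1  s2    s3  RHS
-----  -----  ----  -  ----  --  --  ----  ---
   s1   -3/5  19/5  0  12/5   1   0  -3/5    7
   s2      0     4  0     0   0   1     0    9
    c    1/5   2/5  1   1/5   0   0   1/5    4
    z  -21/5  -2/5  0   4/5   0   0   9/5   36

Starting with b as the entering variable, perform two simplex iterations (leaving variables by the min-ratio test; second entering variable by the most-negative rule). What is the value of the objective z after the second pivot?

191/4

Ratio test on column b — row 1: 7/(19/5) = 35/19; row 2: 9/4 = 9/4; row 3: 4/(2/5) = 10. Minimum is 35/19 at row 1 (s1 leaves); pivot element 19/5.
Pivot on row 1; the z-row RHS becomes 36 − (-2/5)·(35/19) = 698/19.
Next entering variable (most negative z-row entry -81/19): a.
Ratio test on column a — row 1: entry -3/19 ≤ 0; row 2: (31/19)/(12/19) = 31/12; row 3: (62/19)/(5/19) = 62/5. Minimum is 31/12 at row 2 (s2 leaves); pivot element 12/19.
After the second pivot the z-row RHS is 698/19 − (-81/19)·(31/12) = 191/4.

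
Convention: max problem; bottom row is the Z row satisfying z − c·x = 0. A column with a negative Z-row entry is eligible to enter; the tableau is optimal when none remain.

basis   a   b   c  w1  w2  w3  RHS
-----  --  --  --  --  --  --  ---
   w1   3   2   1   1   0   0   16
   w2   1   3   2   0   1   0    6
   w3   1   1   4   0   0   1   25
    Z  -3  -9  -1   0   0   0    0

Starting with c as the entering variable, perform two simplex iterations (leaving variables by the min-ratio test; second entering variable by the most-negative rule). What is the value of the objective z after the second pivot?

18

Ratio test on column c — row 1: 16/1 = 16; row 2: 6/2 = 3; row 3: 25/4 = 25/4. Minimum is 3 at row 2 (w2 leaves); pivot element 2.
Pivot on row 2; the Z-row RHS becomes 0 − (-1)·3 = 3.
Next entering variable (most negative Z-row entry -15/2): b.
Ratio test on column b — row 1: 13/(1/2) = 26; row 2: 3/(3/2) = 2; row 3: entry -5 ≤ 0. Minimum is 2 at row 2 (c leaves); pivot element 3/2.
After the second pivot the Z-row RHS is 3 − (-15/2)·2 = 18.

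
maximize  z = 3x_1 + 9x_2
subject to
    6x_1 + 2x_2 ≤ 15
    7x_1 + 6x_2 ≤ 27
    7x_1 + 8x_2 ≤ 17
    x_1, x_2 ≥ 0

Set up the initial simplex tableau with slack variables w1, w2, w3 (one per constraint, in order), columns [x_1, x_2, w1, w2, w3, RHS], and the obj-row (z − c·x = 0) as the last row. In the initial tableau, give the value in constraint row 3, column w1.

Slack w1 belongs to constraint 1; its column is the unit vector e_1, so the entry in row 3 is 0.

0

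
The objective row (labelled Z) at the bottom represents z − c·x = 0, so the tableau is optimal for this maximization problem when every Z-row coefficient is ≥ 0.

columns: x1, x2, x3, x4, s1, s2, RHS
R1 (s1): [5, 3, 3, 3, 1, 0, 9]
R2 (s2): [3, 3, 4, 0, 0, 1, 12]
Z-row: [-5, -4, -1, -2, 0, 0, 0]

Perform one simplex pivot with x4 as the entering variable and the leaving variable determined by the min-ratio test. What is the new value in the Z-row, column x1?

Ratio test on column x4 — row 1: 9/3 = 3; row 2: entry 0 ≤ 0. Minimum is 3 at row 1 (s1 leaves); pivot element 3.
Divide row 1 by 3; eliminate column x4 from the other rows.
Z-row update in column x1: -5 − (-2)·(5/3) = -5/3.

-5/3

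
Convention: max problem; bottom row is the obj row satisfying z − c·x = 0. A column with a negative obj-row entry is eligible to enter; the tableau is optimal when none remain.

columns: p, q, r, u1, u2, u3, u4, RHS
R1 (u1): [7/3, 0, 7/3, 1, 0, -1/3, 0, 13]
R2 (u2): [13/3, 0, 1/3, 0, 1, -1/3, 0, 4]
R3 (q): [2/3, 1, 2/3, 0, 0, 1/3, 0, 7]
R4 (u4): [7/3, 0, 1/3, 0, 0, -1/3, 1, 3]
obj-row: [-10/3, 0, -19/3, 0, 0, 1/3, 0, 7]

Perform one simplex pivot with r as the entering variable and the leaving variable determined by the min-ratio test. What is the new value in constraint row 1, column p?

1

Ratio test on column r — row 1: 13/(7/3) = 39/7; row 2: 4/(1/3) = 12; row 3: 7/(2/3) = 21/2; row 4: 3/(1/3) = 9. Minimum is 39/7 at row 1 (u1 leaves); pivot element 7/3.
Divide row 1 by 7/3; eliminate column r from the other rows.
In the new row 1, the p entry is the old entry divided by the pivot: (7/3)/(7/3) = 1.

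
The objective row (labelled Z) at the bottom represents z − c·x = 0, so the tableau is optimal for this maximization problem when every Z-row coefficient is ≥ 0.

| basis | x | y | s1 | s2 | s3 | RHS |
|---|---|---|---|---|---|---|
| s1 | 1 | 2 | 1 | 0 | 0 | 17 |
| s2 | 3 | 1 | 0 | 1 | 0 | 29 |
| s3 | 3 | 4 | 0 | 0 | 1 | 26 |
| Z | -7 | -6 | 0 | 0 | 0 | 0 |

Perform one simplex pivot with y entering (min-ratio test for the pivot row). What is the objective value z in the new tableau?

39

Ratio test on column y — row 1: 17/2 = 17/2; row 2: 29/1 = 29; row 3: 26/4 = 13/2. Minimum is 13/2 at row 3 (s3 leaves); pivot element 4.
Pivot on row 3; the Z-row RHS becomes 0 − (-6)·(13/2) = 39.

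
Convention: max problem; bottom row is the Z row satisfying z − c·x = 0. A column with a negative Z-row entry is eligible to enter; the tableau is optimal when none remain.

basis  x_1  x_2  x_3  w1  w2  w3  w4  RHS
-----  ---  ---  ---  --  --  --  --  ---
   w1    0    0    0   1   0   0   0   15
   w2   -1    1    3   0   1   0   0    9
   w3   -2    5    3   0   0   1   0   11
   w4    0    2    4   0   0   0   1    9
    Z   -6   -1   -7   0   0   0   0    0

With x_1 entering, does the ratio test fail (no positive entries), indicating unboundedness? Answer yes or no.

yes

Every constraint-row entry in column x_1 is ≤ 0, so increasing x_1 is unbounded.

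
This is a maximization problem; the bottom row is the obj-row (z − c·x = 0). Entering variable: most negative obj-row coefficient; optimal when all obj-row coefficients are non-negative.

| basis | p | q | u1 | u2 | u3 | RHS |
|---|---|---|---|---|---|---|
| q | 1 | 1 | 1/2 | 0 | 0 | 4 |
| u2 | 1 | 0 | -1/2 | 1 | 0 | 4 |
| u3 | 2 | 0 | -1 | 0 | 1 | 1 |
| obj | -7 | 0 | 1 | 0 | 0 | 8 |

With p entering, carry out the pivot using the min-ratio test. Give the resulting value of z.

Ratio test on column p — row 1: 4/1 = 4; row 2: 4/1 = 4; row 3: 1/2 = 1/2. Minimum is 1/2 at row 3 (u3 leaves); pivot element 2.
Pivot on row 3; the obj-row RHS becomes 8 − (-7)·(1/2) = 23/2.

23/2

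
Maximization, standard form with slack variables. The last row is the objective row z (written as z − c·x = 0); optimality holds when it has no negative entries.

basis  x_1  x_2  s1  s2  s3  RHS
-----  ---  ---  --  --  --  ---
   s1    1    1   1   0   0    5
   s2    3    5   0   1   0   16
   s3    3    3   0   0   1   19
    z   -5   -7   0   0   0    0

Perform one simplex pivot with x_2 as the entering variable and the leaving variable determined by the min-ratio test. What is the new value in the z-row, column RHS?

112/5

Ratio test on column x_2 — row 1: 5/1 = 5; row 2: 16/5 = 16/5; row 3: 19/3 = 19/3. Minimum is 16/5 at row 2 (s2 leaves); pivot element 5.
Divide row 2 by 5; eliminate column x_2 from the other rows.
z-row update in column RHS: 0 − (-7)·(16/5) = 112/5.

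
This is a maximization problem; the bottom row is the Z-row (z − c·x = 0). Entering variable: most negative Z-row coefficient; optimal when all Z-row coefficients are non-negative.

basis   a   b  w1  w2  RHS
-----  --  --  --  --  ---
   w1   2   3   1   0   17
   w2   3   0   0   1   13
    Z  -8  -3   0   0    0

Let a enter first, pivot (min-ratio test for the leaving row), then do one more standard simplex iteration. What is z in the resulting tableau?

Ratio test on column a — row 1: 17/2 = 17/2; row 2: 13/3 = 13/3. Minimum is 13/3 at row 2 (w2 leaves); pivot element 3.
Pivot on row 2; the Z-row RHS becomes 0 − (-8)·(13/3) = 104/3.
Next entering variable (most negative Z-row entry -3): b.
Ratio test on column b — row 1: (25/3)/3 = 25/9; row 2: entry 0 ≤ 0. Minimum is 25/9 at row 1 (w1 leaves); pivot element 3.
After the second pivot the Z-row RHS is 104/3 − (-3)·(25/9) = 43.

43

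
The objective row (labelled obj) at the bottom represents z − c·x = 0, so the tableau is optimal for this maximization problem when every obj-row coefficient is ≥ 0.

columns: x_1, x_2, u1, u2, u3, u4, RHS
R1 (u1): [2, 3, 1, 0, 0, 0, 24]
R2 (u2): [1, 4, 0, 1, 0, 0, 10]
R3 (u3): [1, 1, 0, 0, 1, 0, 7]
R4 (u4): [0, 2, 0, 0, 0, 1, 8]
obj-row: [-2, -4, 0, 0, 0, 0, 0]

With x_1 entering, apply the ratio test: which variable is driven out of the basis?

Column x_1 entries and ratios — u1: 24/2 = 12; u2: 10/1 = 10; u3: 7/1 = 7; u4: 0 ≤ 0, skip.
Smallest ratio is 7 in the row of u3, so u3 leaves.

u3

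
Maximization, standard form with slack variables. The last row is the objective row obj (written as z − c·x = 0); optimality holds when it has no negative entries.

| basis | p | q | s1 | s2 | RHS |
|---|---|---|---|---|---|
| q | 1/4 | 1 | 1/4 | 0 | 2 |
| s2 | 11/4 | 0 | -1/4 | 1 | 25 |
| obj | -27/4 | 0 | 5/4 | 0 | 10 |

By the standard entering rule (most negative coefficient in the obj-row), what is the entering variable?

p

Negative obj-row entries: p: -27/4.
The most negative is -27/4 in column p, so p enters.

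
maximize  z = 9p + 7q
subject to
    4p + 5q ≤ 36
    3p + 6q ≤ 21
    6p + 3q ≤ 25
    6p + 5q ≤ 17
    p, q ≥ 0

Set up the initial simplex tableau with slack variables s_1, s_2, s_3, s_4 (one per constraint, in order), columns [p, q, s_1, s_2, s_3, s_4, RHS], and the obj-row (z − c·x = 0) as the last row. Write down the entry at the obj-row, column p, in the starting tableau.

The obj-row carries the negated objective coefficients: the p entry is -9.

-9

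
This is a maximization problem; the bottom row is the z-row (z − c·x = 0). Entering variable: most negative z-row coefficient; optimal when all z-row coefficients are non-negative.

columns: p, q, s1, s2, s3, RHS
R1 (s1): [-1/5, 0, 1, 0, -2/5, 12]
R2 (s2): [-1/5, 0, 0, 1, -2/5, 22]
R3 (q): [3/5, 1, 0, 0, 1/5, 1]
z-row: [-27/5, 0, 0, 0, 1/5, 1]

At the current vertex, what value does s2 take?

s2 is basic (row 2); its value is the RHS of that row, 22.

22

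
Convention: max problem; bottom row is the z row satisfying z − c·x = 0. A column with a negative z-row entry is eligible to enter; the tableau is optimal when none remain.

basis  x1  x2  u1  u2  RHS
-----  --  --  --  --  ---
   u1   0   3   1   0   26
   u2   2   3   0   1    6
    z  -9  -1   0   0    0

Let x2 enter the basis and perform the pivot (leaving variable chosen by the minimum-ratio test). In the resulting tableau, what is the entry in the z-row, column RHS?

Ratio test on column x2 — row 1: 26/3 = 26/3; row 2: 6/3 = 2. Minimum is 2 at row 2 (u2 leaves); pivot element 3.
Divide row 2 by 3; eliminate column x2 from the other rows.
z-row update in column RHS: 0 − (-1)·2 = 2.

2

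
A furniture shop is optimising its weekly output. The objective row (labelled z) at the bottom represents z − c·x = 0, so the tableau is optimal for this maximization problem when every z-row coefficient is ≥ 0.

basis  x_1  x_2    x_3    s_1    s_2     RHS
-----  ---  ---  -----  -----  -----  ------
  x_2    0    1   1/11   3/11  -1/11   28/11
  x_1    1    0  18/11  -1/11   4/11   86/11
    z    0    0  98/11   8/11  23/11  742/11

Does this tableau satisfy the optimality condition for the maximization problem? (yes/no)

yes

Every z-row coefficient is ≥ 0, so the tableau is optimal.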